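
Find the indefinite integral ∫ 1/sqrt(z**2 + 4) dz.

log(z + sqrt(z**2 + 4)) + C

Substitute z = 2·tan(θ), so dz = 2·sec(θ)^2 dθ and the radical becomes sqrt(z**2 + 4) = 2·sec(θ) by the Pythagorean identity.
Integrate the resulting trig expression in θ, then back-substitute tan(θ) = z/2, sec(θ) = sqrt(z**2 + 4)/2 (absorbing any constant into C).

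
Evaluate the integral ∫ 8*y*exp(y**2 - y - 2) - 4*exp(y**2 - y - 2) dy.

Let u = y**2 - y - 2, so du = (2*y - 1) dy.
Rewriting, the integral becomes 4·∫ e^u du = 4·e^u.
Substituting back, u = y**2 - y - 2.

4*exp(y**2 - y - 2) + C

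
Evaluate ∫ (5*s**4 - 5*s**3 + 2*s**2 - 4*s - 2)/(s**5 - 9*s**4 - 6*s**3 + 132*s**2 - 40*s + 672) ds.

Factor the denominator: (s - 7)*(s - 6)*(s + 4)*(s**2 + 4).
Partial-fraction decomposition: (1061*s + 3346)/(10600*(s**2 + 4)) + 823/(1100*(s + 4)) - 2723/(200*(s - 6)) + 10358/(583*(s - 7)).
Integrate each term; A/(s−a) gives A·log|s−a|; the (Bs+D)/(s²+p²) term gives a log and an atan.

10358*log(s - 7)/583 - 2723*log(s - 6)/200 + 823*log(s + 4)/1100 + 1061*log(s**2 + 4)/21200 + 1673*atan(s/2)/10600 + C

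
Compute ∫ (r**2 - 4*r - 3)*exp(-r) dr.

(-r**2 + 2*r + 5)*exp(-r) + C

Use integration by parts with u = r**2 - 4*r - 3, dv = exp(-r) dr, so v = -exp(-r).
Apply parts 2 times (tabular method): alternate signs, differentiate u down to 0, integrate dv up.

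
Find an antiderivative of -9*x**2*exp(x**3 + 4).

-3*exp(x**3 + 4) + C

Let u = x**3 + 4, so du = (3*x**2) dx.
Rewriting, the integral becomes -3·∫ e^u du = -3·e^u.
Substituting back, u = x**3 + 4.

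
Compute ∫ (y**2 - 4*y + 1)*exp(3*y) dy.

(9*y**2 - 42*y + 23)*exp(3*y)/27 + C

Use integration by parts with u = y**2 - 4*y + 1, dv = exp(3*y) dy, so v = exp(3*y)/3.
Apply parts 2 times (tabular method): alternate signs, differentiate u down to 0, integrate dv up.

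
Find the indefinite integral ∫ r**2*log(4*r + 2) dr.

Use integration by parts with u = log(4*r + 2), dv = r**2 dr.
Then du = 4/(4*r + 2) dr and v = r**3/3.

r**3*log(4*r + 2)/3 - r**3/9 + r**2/12 - r/12 + log(2*r + 1)/24 + C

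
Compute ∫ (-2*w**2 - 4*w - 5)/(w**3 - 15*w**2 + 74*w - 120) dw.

Factor the denominator: (w - 6)*(w - 5)*(w - 4).
Partial-fraction decomposition: -53/(2*(w - 4)) + 75/(w - 5) - 101/(2*(w - 6)).
Integrate each term: A/(w−a) contributes A·log|w−a|.

-101*log(w - 6)/2 + 75*log(w - 5) - 53*log(w - 4)/2 + C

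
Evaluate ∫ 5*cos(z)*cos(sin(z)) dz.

5*sin(sin(z)) + C

Let u = sin(z), so du = (cos(z)) dz.
Rewriting, the integral becomes 5·∫ cos(u) du = 5·sin(u).
Substituting back, u = sin(z).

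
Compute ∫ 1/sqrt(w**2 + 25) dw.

log(w + sqrt(w**2 + 25)) + C

Substitute w = 5·tan(θ), so dw = 5·sec(θ)^2 dθ and the radical becomes sqrt(w**2 + 25) = 5·sec(θ) by the Pythagorean identity.
Integrate the resulting trig expression in θ, then back-substitute tan(θ) = w/5, sec(θ) = sqrt(w**2 + 25)/5 (absorbing any constant into C).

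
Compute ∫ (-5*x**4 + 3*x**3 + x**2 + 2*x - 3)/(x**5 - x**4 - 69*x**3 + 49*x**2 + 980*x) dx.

Factor the denominator: x*(x - 7)*(x - 5)*(x + 4)*(x + 7).
Partial-fraction decomposition: -2167/(588*(x + 7)) + 163/(132*(x + 4)) + 151/(60*(x - 5)) - 2729/(539*(x - 7)) - 3/(980*x).
Integrate each term: A/(x−a) contributes A·log|x−a|.

-3*log(x)/980 - 2729*log(x - 7)/539 + 151*log(x - 5)/60 + 163*log(x + 4)/132 - 2167*log(x + 7)/588 + C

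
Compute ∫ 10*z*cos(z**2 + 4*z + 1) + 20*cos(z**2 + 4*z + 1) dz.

Let u = z**2 + 4*z + 1, so du = (2*z + 4) dz.
Rewriting, the integral becomes 5·∫ cos(u) du = 5·sin(u).
Substituting back, u = z**2 + 4*z + 1.

5*sin(z**2 + 4*z + 1) + C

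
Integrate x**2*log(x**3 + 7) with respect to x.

Let u = x**3 + 7, so du = (3*x**2) dx.
The integral becomes (1/3)·∫ log(u) du; integrate by parts with u′=log(u), dv′=du.

x**3*log(x**3 + 7)/3 - x**3/3 + 7*log(x**3 + 7)/3 + C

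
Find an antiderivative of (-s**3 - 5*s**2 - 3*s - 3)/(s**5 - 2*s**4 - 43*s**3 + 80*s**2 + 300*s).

-log(s)/100 - 4524*log(s - 5)/148225 + 9*log(s + 2)/392 + 17*log(s + 6)/968 + 268/(385*s - 1925) + C

Factor the denominator: s*(s - 5)**2*(s + 2)*(s + 6).
Partial-fraction decomposition: 17/(968*(s + 6)) + 9/(392*(s + 2)) - 4524/(148225*(s - 5)) - 268/(385*(s - 5)**2) - 1/(100*s).
Integrate each term; A/(s−a) gives A·log|s−a|; A/(s−a)² gives −A/(s−a).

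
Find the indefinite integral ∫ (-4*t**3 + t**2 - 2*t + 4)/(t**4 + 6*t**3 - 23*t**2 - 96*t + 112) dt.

Factor the denominator: (t - 4)*(t - 1)*(t + 4)*(t + 7).
Partial-fraction decomposition: -1439/(264*(t + 7)) + 71/(30*(t + 4)) + 1/(120*(t - 1)) - 61/(66*(t - 4)).
Integrate each term: A/(t−a) contributes A·log|t−a|.

-61*log(t - 4)/66 + log(t - 1)/120 + 71*log(t + 4)/30 - 1439*log(t + 7)/264 + C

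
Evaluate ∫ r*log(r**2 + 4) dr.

r**2*log(r**2 + 4)/2 - r**2/2 + 2*log(r**2 + 4) + C

Let u = r**2 + 4, so du = (2*r) dr.
The integral becomes (1/2)·∫ log(u) du; integrate by parts with u′=log(u), dv′=du.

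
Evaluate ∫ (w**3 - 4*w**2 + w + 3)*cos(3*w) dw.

Use integration by parts with u = w**3 - 4*w**2 + w + 3, dv = cos(3*w) dw, so v = sin(3*w)/3.
Apply parts 3 times (tabular method): alternate signs, differentiate u down to 0, integrate dv up.

w**3*sin(3*w)/3 - 4*w**2*sin(3*w)/3 + w**2*cos(3*w)/3 + w*sin(3*w)/9 - 8*w*cos(3*w)/9 + 35*sin(3*w)/27 + cos(3*w)/27 + C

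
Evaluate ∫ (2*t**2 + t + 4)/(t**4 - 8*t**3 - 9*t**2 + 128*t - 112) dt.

Factor the denominator: (t - 7)*(t - 4)*(t - 1)*(t + 4).
Partial-fraction decomposition: -4/(55*(t + 4)) + 7/(90*(t - 1)) - 5/(9*(t - 4)) + 109/(198*(t - 7)).
Integrate each term: A/(t−a) contributes A·log|t−a|.

109*log(t - 7)/198 - 5*log(t - 4)/9 + 7*log(t - 1)/90 - 4*log(t + 4)/55 + C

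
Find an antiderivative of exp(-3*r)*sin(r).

-3*exp(-3*r)*sin(r)/10 - exp(-3*r)*cos(r)/10 + C

Let I denote the integral. Integrate by parts with u = sin(r), dv = exp(-3*r) dr, so v = -exp(-3*r)/3: I = -exp(-3*r)*sin(r)/3 + (1/3)·∫ exp(-3*r)*cos(r) dr.
Apply parts again with u = cos(r), dv = exp(-3*r) dr: ∫ exp(-3*r)*cos(r) dr = -exp(-3*r)*cos(r)/3 − (1/3)·I. Substituting back brings back I: I = -exp(-3*r)*sin(r)/3 - exp(-3*r)*cos(r)/9 − (1/9)·I.
Solving for I: (1 + 1/9)·I equals the remaining terms, so I = (9/10)·(-exp(-3*r)*sin(r)/3 - exp(-3*r)*cos(r)/9).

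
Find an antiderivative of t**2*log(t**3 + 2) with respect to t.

Let u = t**3 + 2, so du = (3*t**2) dt.
The integral becomes (1/3)·∫ log(u) du; integrate by parts with u′=log(u), dv′=du.

t**3*log(t**3 + 2)/3 - t**3/3 + 2*log(t**3 + 2)/3 + C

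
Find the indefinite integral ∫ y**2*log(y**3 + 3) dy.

Let u = y**3 + 3, so du = (3*y**2) dy.
The integral becomes (1/3)·∫ log(u) du; integrate by parts with u′=log(u), dv′=du.

y**3*log(y**3 + 3)/3 - y**3/3 + log(y**3 + 3) + C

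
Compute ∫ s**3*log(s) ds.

Use integration by parts with u = log(s), dv = s**3 ds.
Then du = 1/s ds and v = s**4/4.

s**4*log(s)/4 - s**4/16 + C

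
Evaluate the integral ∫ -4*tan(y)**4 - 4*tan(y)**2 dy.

-4*tan(y)**3/3 + C

Let u = tan(y), so du = (tan(y)**2 + 1) dy.
Rewriting, the integral becomes -4·∫ u^2 du = -4·u^3/3.
Substituting back, u = tan(y).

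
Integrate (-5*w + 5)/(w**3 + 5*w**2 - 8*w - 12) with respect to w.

Factor the denominator: (w - 2)*(w + 1)*(w + 6).
Partial-fraction decomposition: 7/(8*(w + 6)) - 2/(3*(w + 1)) - 5/(24*(w - 2)).
Integrate each term: A/(w−a) contributes A·log|w−a|.

-5*log(w - 2)/24 - 2*log(w + 1)/3 + 7*log(w + 6)/8 + C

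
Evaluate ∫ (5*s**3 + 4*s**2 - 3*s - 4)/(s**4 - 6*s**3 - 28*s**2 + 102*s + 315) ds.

943*log(s - 7)/100 - 353*log(s - 5)/64 + 1737*log(s + 3)/1600 + 47/(40*s + 120) + C

Factor the denominator: (s - 7)*(s - 5)*(s + 3)**2.
Partial-fraction decomposition: 1737/(1600*(s + 3)) - 47/(40*(s + 3)**2) - 353/(64*(s - 5)) + 943/(100*(s - 7)).
Integrate each term; A/(s−a) gives A·log|s−a|; A/(s−a)² gives −A/(s−a).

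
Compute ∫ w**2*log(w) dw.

Use integration by parts with u = log(w), dv = w**2 dw.
Then du = 1/w dw and v = w**3/3.

w**3*log(w)/3 - w**3/9 + C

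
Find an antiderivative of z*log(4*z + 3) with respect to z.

z**2*log(4*z + 3)/2 - z**2/4 + 3*z/8 - 9*log(4*z + 3)/32 + C

Use integration by parts with u = log(4*z + 3), dv = z dz.
Then du = 4/(4*z + 3) dz and v = z**2/2.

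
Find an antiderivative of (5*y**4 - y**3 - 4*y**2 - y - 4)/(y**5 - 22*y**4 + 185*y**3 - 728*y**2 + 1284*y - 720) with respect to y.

Factor the denominator: (y - 6)**2*(y - 5)*(y - 4)*(y - 1).
Partial-fraction decomposition: -1/(60*(y - 1)) - 286/(3*(y - 4)) + 2891/(4*(y - 5)) - 3112/(5*(y - 6)) + 611/(y - 6)**2.
Integrate each term; A/(y−a) gives A·log|y−a|; A/(y−a)² gives −A/(y−a).

-3112*log(y - 6)/5 + 2891*log(y - 5)/4 - 286*log(y - 4)/3 - log(y - 1)/60 - 611/(y - 6) + C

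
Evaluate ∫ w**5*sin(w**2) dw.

-w**4*cos(w**2)/2 + w**2*sin(w**2) + cos(w**2) + C

Let u = w², du = 2w dw; rewrite as (1/2)∫ u^2·sin(1u) du.
Now integrate by parts 2 times.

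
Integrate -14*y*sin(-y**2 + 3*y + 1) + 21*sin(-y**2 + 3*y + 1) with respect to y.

-7*cos(-y**2 + 3*y + 1) + C

Let u = y**2 - 3*y - 1, so du = (2*y - 3) dy.
Rewriting, the integral becomes 7·∫ sin(u) du = 7·-cos(u).
Substituting back, u = y**2 - 3*y - 1.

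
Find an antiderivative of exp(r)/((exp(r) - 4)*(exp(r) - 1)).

Let u = e^r, du = e^r dr.
The integral becomes ∫ du/((u-1)(u-4)); decompose into partial fractions.

log(exp(r) - 4)/3 - log(exp(r) - 1)/3 + C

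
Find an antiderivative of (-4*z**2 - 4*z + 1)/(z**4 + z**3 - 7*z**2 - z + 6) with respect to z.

-23*log(z - 2)/15 + 7*log(z - 1)/8 + log(z + 1)/12 + 23*log(z + 3)/40 + C

Factor the denominator: (z - 2)*(z - 1)*(z + 1)*(z + 3).
Partial-fraction decomposition: 23/(40*(z + 3)) + 1/(12*(z + 1)) + 7/(8*(z - 1)) - 23/(15*(z - 2)).
Integrate each term: A/(z−a) contributes A·log|z−a|.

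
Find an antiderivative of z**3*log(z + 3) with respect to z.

Use integration by parts with u = log(z + 3), dv = z**3 dz.
Then du = 1/(z + 3) dz and v = z**4/4.

z**4*log(z + 3)/4 - z**4/16 + z**3/4 - 9*z**2/8 + 27*z/4 - 81*log(z + 3)/4 + C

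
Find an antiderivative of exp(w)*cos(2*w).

2*exp(w)*sin(2*w)/5 + exp(w)*cos(2*w)/5 + C

Let I denote the integral. Integrate by parts with u = cos(2*w), dv = exp(w) dw, so v = exp(w): I = exp(w)*cos(2*w) + 2·∫ exp(w)*sin(2*w) dw.
Apply parts again with u = sin(2*w), dv = exp(w) dw: ∫ exp(w)*sin(2*w) dw = exp(w)*sin(2*w) − 2·I. Substituting back brings back I: I = 2*exp(w)*sin(2*w) + exp(w)*cos(2*w) − 4·I.
Solving for I: (1 + 4)·I equals the remaining terms, so I = (1/5)·(2*exp(w)*sin(2*w) + exp(w)*cos(2*w)).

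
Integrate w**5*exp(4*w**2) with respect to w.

(8*w**4 - 4*w**2 + 1)*exp(4*w**2)/64 + C

Let u = w², du = 2w dw; rewrite as (1/2)∫ u^2·exp(4u) du.
Now integrate by parts 2 times.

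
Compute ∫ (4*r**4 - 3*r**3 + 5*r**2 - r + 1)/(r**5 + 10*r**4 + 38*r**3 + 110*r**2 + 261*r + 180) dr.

Factor the denominator: (r + 1)*(r + 4)*(r + 5)*(r**2 + 9).
Partial-fraction decomposition: -(371*r + 746)/(425*(r**2 + 9)) + 1503/(68*(r + 5)) - 1301/(75*(r + 4)) + 7/(60*(r + 1)).
Integrate each term; A/(r−a) gives A·log|r−a|; the (Br+D)/(r²+p²) term gives a log and an atan.

7*log(r + 1)/60 - 1301*log(r + 4)/75 + 1503*log(r + 5)/68 - 371*log(r**2 + 9)/850 - 746*atan(r/3)/1275 + C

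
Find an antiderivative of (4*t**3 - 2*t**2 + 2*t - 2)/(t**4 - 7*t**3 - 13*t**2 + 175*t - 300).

Factor the denominator: (t - 5)*(t - 4)*(t - 3)*(t + 5).
Partial-fraction decomposition: 281/(360*(t + 5)) + 47/(8*(t - 3)) - 230/(9*(t - 4)) + 229/(10*(t - 5)).
Integrate each term: A/(t−a) contributes A·log|t−a|.

229*log(t - 5)/10 - 230*log(t - 4)/9 + 47*log(t - 3)/8 + 281*log(t + 5)/360 + C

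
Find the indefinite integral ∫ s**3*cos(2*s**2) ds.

Let u = s², du = 2s ds; rewrite as (1/2)∫ u^1·cos(2u) du.
Now integrate by parts 1 time.

s**2*sin(2*s**2)/4 + cos(2*s**2)/8 + C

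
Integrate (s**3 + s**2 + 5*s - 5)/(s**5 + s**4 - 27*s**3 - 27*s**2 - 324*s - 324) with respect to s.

Factor the denominator: (s - 6)*(s + 1)*(s + 6)*(s**2 + 9).
Partial-fraction decomposition: -(s - 5)/(45*(s**2 + 9)) - 43/(540*(s + 6)) + 1/(35*(s + 1)) + 277/(3780*(s - 6)).
Integrate each term; A/(s−a) gives A·log|s−a|; the (Bs+D)/(s²+p²) term gives a log and an atan.

277*log(s - 6)/3780 + log(s + 1)/35 - 43*log(s + 6)/540 - log(s**2 + 9)/90 + atan(s/3)/27 + C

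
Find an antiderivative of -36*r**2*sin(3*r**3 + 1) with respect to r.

4*cos(3*r**3 + 1) + C

Let u = 3*r**3 + 1, so du = (9*r**2) dr.
Rewriting, the integral becomes -4·∫ sin(u) du = -4·-cos(u).
Substituting back, u = 3*r**3 + 1.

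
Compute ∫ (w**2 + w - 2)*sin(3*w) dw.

Use integration by parts with u = w**2 + w - 2, dv = sin(3*w) dw, so v = -cos(3*w)/3.
Apply parts 2 times (tabular method): alternate signs, differentiate u down to 0, integrate dv up.

-w**2*cos(3*w)/3 + 2*w*sin(3*w)/9 - w*cos(3*w)/3 + sin(3*w)/9 + 20*cos(3*w)/27 + C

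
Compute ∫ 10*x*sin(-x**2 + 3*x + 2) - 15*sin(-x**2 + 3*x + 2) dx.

Let u = x**2 - 3*x - 2, so du = (2*x - 3) dx.
Rewriting, the integral becomes -5·∫ sin(u) du = -5·-cos(u).
Substituting back, u = x**2 - 3*x - 2.

5*cos(-x**2 + 3*x + 2) + C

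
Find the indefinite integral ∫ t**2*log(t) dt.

t**3*log(t)/3 - t**3/9 + C

Use integration by parts with u = log(t), dv = t**2 dt.
Then du = 1/t dt and v = t**3/3.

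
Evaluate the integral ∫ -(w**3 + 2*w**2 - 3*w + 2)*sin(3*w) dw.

Use integration by parts with u = w**3 + 2*w**2 - 3*w + 2, dv = -sin(3*w) dw, so v = cos(3*w)/3.
Apply parts 3 times (tabular method): alternate signs, differentiate u down to 0, integrate dv up.

w**3*cos(3*w)/3 - w**2*sin(3*w)/3 + 2*w**2*cos(3*w)/3 - 4*w*sin(3*w)/9 - 11*w*cos(3*w)/9 + 11*sin(3*w)/27 + 14*cos(3*w)/27 + C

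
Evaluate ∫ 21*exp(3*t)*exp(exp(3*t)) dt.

7*exp(exp(3*t)) + C

Let u = exp(3*t), so du = (3*exp(3*t)) dt.
Rewriting, the integral becomes 7·∫ e^u du = 7·e^u.
Substituting back, u = exp(3*t).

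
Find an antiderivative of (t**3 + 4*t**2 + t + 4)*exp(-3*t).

Use integration by parts with u = t**3 + 4*t**2 + t + 4, dv = exp(-3*t) dt, so v = -exp(-3*t)/3.
Apply parts 3 times (tabular method): alternate signs, differentiate u down to 0, integrate dv up.

(-9*t**3 - 45*t**2 - 39*t - 49)*exp(-3*t)/27 + C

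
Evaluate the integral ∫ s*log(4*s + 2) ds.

s**2*log(4*s + 2)/2 - s**2/4 + s/4 - log(2*s + 1)/8 + C

Use integration by parts with u = log(4*s + 2), dv = s ds.
Then du = 4/(4*s + 2) ds and v = s**2/2.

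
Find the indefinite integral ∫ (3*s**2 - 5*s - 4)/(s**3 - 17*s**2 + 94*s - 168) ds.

36*log(s - 7) - 37*log(s - 6) + 4*log(s - 4) + C

Factor the denominator: (s - 7)*(s - 6)*(s - 4).
Partial-fraction decomposition: 4/(s - 4) - 37/(s - 6) + 36/(s - 7).
Integrate each term: A/(s−a) contributes A·log|s−a|.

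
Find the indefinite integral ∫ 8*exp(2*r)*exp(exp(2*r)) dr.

4*exp(exp(2*r)) + C

Let u = exp(2*r), so du = (2*exp(2*r)) dr.
Rewriting, the integral becomes 4·∫ e^u du = 4·e^u.
Substituting back, u = exp(2*r).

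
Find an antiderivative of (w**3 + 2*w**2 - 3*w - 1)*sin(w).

-w**3*cos(w) + 3*w**2*sin(w) - 2*w**2*cos(w) + 4*w*sin(w) + 9*w*cos(w) - 9*sin(w) + 5*cos(w) + C

Use integration by parts with u = w**3 + 2*w**2 - 3*w - 1, dv = sin(w) dw, so v = -cos(w).
Apply parts 3 times (tabular method): alternate signs, differentiate u down to 0, integrate dv up.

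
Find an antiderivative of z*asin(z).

Use integration by parts with u = arcsin(z), dv = z dz.
Then du = 1/sqrt(-z**2 + 1) dz.

z**2*asin(z)/2 + z*sqrt(-z**2 + 1)/4 - asin(z)/4 + C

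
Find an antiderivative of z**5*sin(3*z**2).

-z**4*cos(3*z**2)/6 + z**2*sin(3*z**2)/9 + cos(3*z**2)/27 + C

Let u = z², du = 2z dz; rewrite as (1/2)∫ u^2·sin(3u) du.
Now integrate by parts 2 times.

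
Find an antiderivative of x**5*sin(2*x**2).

-x**4*cos(2*x**2)/4 + x**2*sin(2*x**2)/4 + cos(2*x**2)/8 + C

Let u = x², du = 2x dx; rewrite as (1/2)∫ u^2·sin(2u) du.
Now integrate by parts 2 times.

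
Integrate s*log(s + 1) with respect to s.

Use integration by parts with u = log(s + 1), dv = s ds.
Then du = 1/(s + 1) ds and v = s**2/2.

s**2*log(s + 1)/2 - s**2/4 + s/2 - log(s + 1)/2 + C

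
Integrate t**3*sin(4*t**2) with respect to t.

Let u = t², du = 2t dt; rewrite as (1/2)∫ u^1·sin(4u) du.
Now integrate by parts 1 time.

-t**2*cos(4*t**2)/8 + sin(4*t**2)/32 + C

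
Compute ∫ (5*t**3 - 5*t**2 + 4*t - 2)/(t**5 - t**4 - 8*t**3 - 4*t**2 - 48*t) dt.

Factor the denominator: t*(t - 4)*(t + 3)*(t**2 + 4).
Partial-fraction decomposition: (28*t + 137)/(130*(t**2 + 4)) - 194/(273*(t + 3)) + 127/(280*(t - 4)) + 1/(24*t).
Integrate each term; A/(t−a) gives A·log|t−a|; the (Bt+D)/(t²+p²) term gives a log and an atan.

log(t)/24 + 127*log(t - 4)/280 - 194*log(t + 3)/273 + 7*log(t**2 + 4)/65 + 137*atan(t/2)/260 + C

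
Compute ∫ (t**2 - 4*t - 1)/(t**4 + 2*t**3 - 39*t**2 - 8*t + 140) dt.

log(t - 5)/63 + 5*log(t - 2)/108 + 11*log(t + 2)/140 - 19*log(t + 7)/135 + C

Factor the denominator: (t - 5)*(t - 2)*(t + 2)*(t + 7).
Partial-fraction decomposition: -19/(135*(t + 7)) + 11/(140*(t + 2)) + 5/(108*(t - 2)) + 1/(63*(t - 5)).
Integrate each term: A/(t−a) contributes A·log|t−a|.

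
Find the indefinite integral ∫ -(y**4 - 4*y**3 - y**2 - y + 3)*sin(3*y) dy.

y**4*cos(3*y)/3 - 4*y**3*sin(3*y)/9 - 4*y**3*cos(3*y)/3 + 4*y**2*sin(3*y)/3 - 7*y**2*cos(3*y)/9 + 14*y*sin(3*y)/27 + 5*y*cos(3*y)/9 - 5*sin(3*y)/27 + 95*cos(3*y)/81 + C

Use integration by parts with u = y**4 - 4*y**3 - y**2 - y + 3, dv = -sin(3*y) dy, so v = cos(3*y)/3.
Apply parts 4 times (tabular method): alternate signs, differentiate u down to 0, integrate dv up.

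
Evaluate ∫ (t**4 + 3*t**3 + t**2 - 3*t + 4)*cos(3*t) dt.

t**4*sin(3*t)/3 + t**3*sin(3*t) + 4*t**3*cos(3*t)/9 - t**2*sin(3*t)/9 + t**2*cos(3*t) - 5*t*sin(3*t)/3 - 2*t*cos(3*t)/27 + 110*sin(3*t)/81 - 5*cos(3*t)/9 + C

Use integration by parts with u = t**4 + 3*t**3 + t**2 - 3*t + 4, dv = cos(3*t) dt, so v = sin(3*t)/3.
Apply parts 4 times (tabular method): alternate signs, differentiate u down to 0, integrate dv up.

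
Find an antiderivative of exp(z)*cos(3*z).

Let I denote the integral. Integrate by parts with u = cos(3*z), dv = exp(z) dz, so v = exp(z): I = exp(z)*cos(3*z) + 3·∫ exp(z)*sin(3*z) dz.
Apply parts again with u = sin(3*z), dv = exp(z) dz: ∫ exp(z)*sin(3*z) dz = exp(z)*sin(3*z) − 3·I. Substituting back brings back I: I = 3*exp(z)*sin(3*z) + exp(z)*cos(3*z) − 9·I.
Solving for I: (1 + 9)·I equals the remaining terms, so I = (1/10)·(3*exp(z)*sin(3*z) + exp(z)*cos(3*z)).

3*exp(z)*sin(3*z)/10 + exp(z)*cos(3*z)/10 + C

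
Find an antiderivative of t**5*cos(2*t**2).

Let u = t², du = 2t dt; rewrite as (1/2)∫ u^2·cos(2u) du.
Now integrate by parts 2 times.

t**4*sin(2*t**2)/4 + t**2*cos(2*t**2)/4 - sin(2*t**2)/8 + C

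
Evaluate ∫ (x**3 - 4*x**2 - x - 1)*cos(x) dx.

x**3*sin(x) - 4*x**2*sin(x) + 3*x**2*cos(x) - 7*x*sin(x) - 8*x*cos(x) + 7*sin(x) - 7*cos(x) + C

Use integration by parts with u = x**3 - 4*x**2 - x - 1, dv = cos(x) dx, so v = sin(x).
Apply parts 3 times (tabular method): alternate signs, differentiate u down to 0, integrate dv up.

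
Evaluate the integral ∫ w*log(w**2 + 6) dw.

Let u = w**2 + 6, so du = (2*w) dw.
The integral becomes (1/2)·∫ log(u) du; integrate by parts with u′=log(u), dv′=du.

w**2*log(w**2 + 6)/2 - w**2/2 + 3*log(w**2 + 6) + C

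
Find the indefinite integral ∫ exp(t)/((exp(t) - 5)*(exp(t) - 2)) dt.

Let u = e^t, du = e^t dt.
The integral becomes ∫ du/((u-2)(u-5)); decompose into partial fractions.

log(exp(t) - 5)/3 - log(exp(t) - 2)/3 + C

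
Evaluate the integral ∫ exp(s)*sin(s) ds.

Let I denote the integral. Integrate by parts with u = sin(s), dv = exp(s) ds, so v = exp(s): I = exp(s)*sin(s) − ∫ exp(s)*cos(s) ds.
Apply parts again with u = cos(s), dv = exp(s) ds: ∫ exp(s)*cos(s) ds = exp(s)*cos(s) + I. Substituting back brings back I: I = exp(s)*sin(s) - exp(s)*cos(s) − I.
Solving for I: (1 + 1)·I equals the remaining terms, so I = (1/2)·(exp(s)*sin(s) - exp(s)*cos(s)).

exp(s)*sin(s)/2 - exp(s)*cos(s)/2 + C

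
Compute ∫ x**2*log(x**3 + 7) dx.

x**3*log(x**3 + 7)/3 - x**3/3 + 7*log(x**3 + 7)/3 + C

Let u = x**3 + 7, so du = (3*x**2) dx.
The integral becomes (1/3)·∫ log(u) du; integrate by parts with u′=log(u), dv′=du.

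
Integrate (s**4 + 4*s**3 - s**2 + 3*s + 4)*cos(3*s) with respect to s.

s**4*sin(3*s)/3 + 4*s**3*sin(3*s)/3 + 4*s**3*cos(3*s)/9 - 7*s**2*sin(3*s)/9 + 4*s**2*cos(3*s)/3 + s*sin(3*s)/9 - 14*s*cos(3*s)/27 + 122*sin(3*s)/81 + cos(3*s)/27 + C

Use integration by parts with u = s**4 + 4*s**3 - s**2 + 3*s + 4, dv = cos(3*s) ds, so v = sin(3*s)/3.
Apply parts 4 times (tabular method): alternate signs, differentiate u down to 0, integrate dv up.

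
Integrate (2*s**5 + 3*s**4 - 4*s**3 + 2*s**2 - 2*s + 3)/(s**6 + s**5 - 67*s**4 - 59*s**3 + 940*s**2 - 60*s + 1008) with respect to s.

Factor the denominator: (s - 7)*(s - 4)*(s + 6)**2*(s**2 + 1).
Partial-fraction decomposition: 4*(569*s + 508)/(581825*(s**2 + 1)) + 21838057/(23136100*(s + 6)) - 10713/(4810*(s + 6)**2) - 2587/(5100*(s - 4)) + 19766/(12675*(s - 7)).
Integrate each term; A/(s−a) gives A·log|s−a|; the (Bs+D)/(s²+p²) term gives a log and an atan.

19766*log(s - 7)/12675 - 2587*log(s - 4)/5100 + 21838057*log(s + 6)/23136100 + 1138*log(s**2 + 1)/581825 + 2032*atan(s)/581825 + 10713/(4810*s + 28860) + C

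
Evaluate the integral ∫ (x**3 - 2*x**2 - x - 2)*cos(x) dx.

x**3*sin(x) - 2*x**2*sin(x) + 3*x**2*cos(x) - 7*x*sin(x) - 4*x*cos(x) + 2*sin(x) - 7*cos(x) + C

Use integration by parts with u = x**3 - 2*x**2 - x - 2, dv = cos(x) dx, so v = sin(x).
Apply parts 3 times (tabular method): alternate signs, differentiate u down to 0, integrate dv up.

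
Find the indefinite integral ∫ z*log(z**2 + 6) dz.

z**2*log(z**2 + 6)/2 - z**2/2 + 3*log(z**2 + 6) + C

Let u = z**2 + 6, so du = (2*z) dz.
The integral becomes (1/2)·∫ log(u) du; integrate by parts with u′=log(u), dv′=du.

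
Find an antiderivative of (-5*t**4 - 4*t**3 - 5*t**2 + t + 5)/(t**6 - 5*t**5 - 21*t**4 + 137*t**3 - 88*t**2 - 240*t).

Factor the denominator: t*(t - 4)**2*(t - 3)*(t + 1)*(t + 5).
Partial-fraction decomposition: 275/(1296*(t + 5)) - 1/(200*(t + 1)) - 275/(48*(t - 3)) + 179587/(32400*(t - 4)) - 1607/(180*(t - 4)**2) - 1/(48*t).
Integrate each term; A/(t−a) gives A·log|t−a|; A/(t−a)² gives −A/(t−a).

-log(t)/48 + 179587*log(t - 4)/32400 - 275*log(t - 3)/48 - log(t + 1)/200 + 275*log(t + 5)/1296 + 1607/(180*t - 720) + C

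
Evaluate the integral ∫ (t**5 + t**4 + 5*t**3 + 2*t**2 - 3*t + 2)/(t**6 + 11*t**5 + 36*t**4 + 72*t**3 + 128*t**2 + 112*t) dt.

Factor the denominator: t*(t + 2)**2*(t + 7)*(t**2 + 4).
Partial-fraction decomposition: (59*t - 42)/(848*(t**2 + 4)) + 640/(371*(t + 7)) - 13/(16*(t + 2)) + 1/(2*(t + 2)**2) + 1/(56*t).
Integrate each term; A/(t−a) gives A·log|t−a|; the (Bt+D)/(t²+p²) term gives a log and an atan.

log(t)/56 - 13*log(t + 2)/16 + 640*log(t + 7)/371 + 59*log(t**2 + 4)/1696 - 21*atan(t/2)/848 - 1/(2*t + 4) + C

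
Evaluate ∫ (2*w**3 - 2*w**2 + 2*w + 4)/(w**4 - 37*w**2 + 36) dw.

Factor the denominator: (w - 6)*(w - 1)*(w + 1)*(w + 6).
Partial-fraction decomposition: 128/(105*(w + 6)) - 1/(35*(w + 1)) - 3/(35*(w - 1)) + 94/(105*(w - 6)).
Integrate each term: A/(w−a) contributes A·log|w−a|.

94*log(w - 6)/105 - 3*log(w - 1)/35 - log(w + 1)/35 + 128*log(w + 6)/105 + C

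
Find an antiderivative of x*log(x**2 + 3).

x**2*log(x**2 + 3)/2 - x**2/2 + 3*log(x**2 + 3)/2 + C

Let u = x**2 + 3, so du = (2*x) dx.
The integral becomes (1/2)·∫ log(u) du; integrate by parts with u′=log(u), dv′=du.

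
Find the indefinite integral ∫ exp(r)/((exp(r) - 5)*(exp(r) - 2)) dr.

Let u = e^r, du = e^r dr.
The integral becomes ∫ du/((u-5)(u-2)); decompose into partial fractions.

log(exp(r) - 5)/3 - log(exp(r) - 2)/3 + C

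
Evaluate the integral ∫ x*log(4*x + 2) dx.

Use integration by parts with u = log(4*x + 2), dv = x dx.
Then du = 4/(4*x + 2) dx and v = x**2/2.

x**2*log(4*x + 2)/2 - x**2/4 + x/4 - log(2*x + 1)/8 + C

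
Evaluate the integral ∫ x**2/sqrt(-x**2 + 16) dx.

-x*sqrt(-x**2 + 16)/2 + 8*asin(x/4) + C

Substitute x = 4·sin(θ), so dx = 4·cos(θ) dθ and the radical becomes sqrt(-x**2 + 16) = 4·cos(θ) by the Pythagorean identity.
Integrate the resulting trig expression in θ, then back-substitute θ = asin(x/4), sin(θ) = x/4, cos(θ) = sqrt(-x**2 + 16)/4 (absorbing any constant into C).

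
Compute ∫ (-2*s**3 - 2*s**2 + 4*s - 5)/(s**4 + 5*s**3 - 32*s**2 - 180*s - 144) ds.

-97*log(s - 6)/168 + 3*log(s + 1)/35 + 5*log(s + 4)/4 - 331*log(s + 6)/120 + C

Factor the denominator: (s - 6)*(s + 1)*(s + 4)*(s + 6).
Partial-fraction decomposition: -331/(120*(s + 6)) + 5/(4*(s + 4)) + 3/(35*(s + 1)) - 97/(168*(s - 6)).
Integrate each term: A/(s−a) contributes A·log|s−a|.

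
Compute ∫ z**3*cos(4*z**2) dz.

Let u = z², du = 2z dz; rewrite as (1/2)∫ u^1·cos(4u) du.
Now integrate by parts 1 time.

z**2*sin(4*z**2)/8 + cos(4*z**2)/32 + C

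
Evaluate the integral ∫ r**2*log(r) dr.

Use integration by parts with u = log(r), dv = r**2 dr.
Then du = 1/r dr and v = r**3/3.

r**3*log(r)/3 - r**3/9 + C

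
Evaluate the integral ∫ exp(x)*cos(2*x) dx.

2*exp(x)*sin(2*x)/5 + exp(x)*cos(2*x)/5 + C

Let I denote the integral. Integrate by parts with u = cos(2*x), dv = exp(x) dx, so v = exp(x): I = exp(x)*cos(2*x) + 2·∫ exp(x)*sin(2*x) dx.
Apply parts again with u = sin(2*x), dv = exp(x) dx: ∫ exp(x)*sin(2*x) dx = exp(x)*sin(2*x) − 2·I. Substituting back brings back I: I = 2*exp(x)*sin(2*x) + exp(x)*cos(2*x) − 4·I.
Solving for I: (1 + 4)·I equals the remaining terms, so I = (1/5)·(2*exp(x)*sin(2*x) + exp(x)*cos(2*x)).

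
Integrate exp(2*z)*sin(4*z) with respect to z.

exp(2*z)*sin(4*z)/10 - exp(2*z)*cos(4*z)/5 + C

Let I denote the integral. Integrate by parts with u = sin(4*z), dv = exp(2*z) dz, so v = exp(2*z)/2: I = exp(2*z)*sin(4*z)/2 − 2·∫ exp(2*z)*cos(4*z) dz.
Apply parts again with u = cos(4*z), dv = exp(2*z) dz: ∫ exp(2*z)*cos(4*z) dz = exp(2*z)*cos(4*z)/2 + 2·I. Substituting back brings back I: I = exp(2*z)*sin(4*z)/2 - exp(2*z)*cos(4*z) − 4·I.
Solving for I: (1 + 4)·I equals the remaining terms, so I = (1/5)·(exp(2*z)*sin(4*z)/2 - exp(2*z)*cos(4*z)).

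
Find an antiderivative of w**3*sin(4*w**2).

-w**2*cos(4*w**2)/8 + sin(4*w**2)/32 + C

Let u = w², du = 2w dw; rewrite as (1/2)∫ u^1·sin(4u) du.
Now integrate by parts 1 time.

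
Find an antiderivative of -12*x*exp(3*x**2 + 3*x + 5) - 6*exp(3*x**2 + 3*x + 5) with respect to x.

Let u = 3*x**2 + 3*x + 5, so du = (6*x + 3) dx.
Rewriting, the integral becomes -2·∫ e^u du = -2·e^u.
Substituting back, u = 3*x**2 + 3*x + 5.

-2*exp(3*x**2 + 3*x + 5) + C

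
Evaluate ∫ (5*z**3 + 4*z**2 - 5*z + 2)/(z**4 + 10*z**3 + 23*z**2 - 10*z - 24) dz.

Factor the denominator: (z - 1)*(z + 1)*(z + 4)*(z + 6).
Partial-fraction decomposition: 452/(35*(z + 6)) - 39/(5*(z + 4)) - 1/(5*(z + 1)) + 3/(35*(z - 1)).
Integrate each term: A/(z−a) contributes A·log|z−a|.

3*log(z - 1)/35 - log(z + 1)/5 - 39*log(z + 4)/5 + 452*log(z + 6)/35 + C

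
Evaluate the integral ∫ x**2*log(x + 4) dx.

x**3*log(x + 4)/3 - x**3/9 + 2*x**2/3 - 16*x/3 + 64*log(x + 4)/3 + C

Use integration by parts with u = log(x + 4), dv = x**2 dx.
Then du = 1/(x + 4) dx and v = x**3/3.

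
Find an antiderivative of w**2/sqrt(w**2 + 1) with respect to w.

Substitute w = tan(θ), so dw = sec(θ)^2 dθ and the radical becomes sqrt(w**2 + 1) = sec(θ) by the Pythagorean identity.
Integrate the resulting trig expression in θ, then back-substitute tan(θ) = w, sec(θ) = sqrt(w**2 + 1) (absorbing any constant into C).

w*sqrt(w**2 + 1)/2 - log(w + sqrt(w**2 + 1))/2 + C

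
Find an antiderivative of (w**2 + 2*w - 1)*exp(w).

Use integration by parts with u = w**2 + 2*w - 1, dv = exp(w) dw, so v = exp(w).
Apply parts 2 times (tabular method): alternate signs, differentiate u down to 0, integrate dv up.

(w**2 - 1)*exp(w) + C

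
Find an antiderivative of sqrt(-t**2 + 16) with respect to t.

t*sqrt(-t**2 + 16)/2 + 8*asin(t/4) + C

Substitute t = 4·sin(θ), so dt = 4·cos(θ) dθ and the radical becomes sqrt(-t**2 + 16) = 4·cos(θ) by the Pythagorean identity.
Integrate the resulting trig expression in θ, then back-substitute θ = asin(t/4), sin(θ) = t/4, cos(θ) = sqrt(-t**2 + 16)/4 (absorbing any constant into C).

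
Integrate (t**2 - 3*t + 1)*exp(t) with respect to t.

(t**2 - 5*t + 6)*exp(t) + C

Use integration by parts with u = t**2 - 3*t + 1, dv = exp(t) dt, so v = exp(t).
Apply parts 2 times (tabular method): alternate signs, differentiate u down to 0, integrate dv up.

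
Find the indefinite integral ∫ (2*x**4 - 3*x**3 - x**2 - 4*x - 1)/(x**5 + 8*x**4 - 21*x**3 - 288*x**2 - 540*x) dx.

Factor the denominator: x*(x - 6)*(x + 3)*(x + 5)*(x + 6).
Partial-fraction decomposition: 3227/(216*(x + 6)) - 1619/(110*(x + 5)) + 245/(162*(x + 3)) + 1883/(7128*(x - 6)) + 1/(540*x).
Integrate each term: A/(x−a) contributes A·log|x−a|.

log(x)/540 + 1883*log(x - 6)/7128 + 245*log(x + 3)/162 - 1619*log(x + 5)/110 + 3227*log(x + 6)/216 + C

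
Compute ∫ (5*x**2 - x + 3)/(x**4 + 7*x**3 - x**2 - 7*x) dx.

Factor the denominator: x*(x - 1)*(x + 1)*(x + 7).
Partial-fraction decomposition: -85/(112*(x + 7)) + 3/(4*(x + 1)) + 7/(16*(x - 1)) - 3/(7*x).
Integrate each term: A/(x−a) contributes A·log|x−a|.

-3*log(x)/7 + 7*log(x - 1)/16 + 3*log(x + 1)/4 - 85*log(x + 7)/112 + C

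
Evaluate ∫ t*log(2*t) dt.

t**2*(log(t) + log(2))/2 - t**2/4 + C

Use integration by parts with u = log(2*t), dv = t dt.
Then du = 1/t dt and v = t**2/2.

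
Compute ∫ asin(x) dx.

x*asin(x) + sqrt(-x**2 + 1) + C

Use integration by parts with u = arcsin(x), dv = dx.
Then du = 1/sqrt(-x**2 + 1) dx.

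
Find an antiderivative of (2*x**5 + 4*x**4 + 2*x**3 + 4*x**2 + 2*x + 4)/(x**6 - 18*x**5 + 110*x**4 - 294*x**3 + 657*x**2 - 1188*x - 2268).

Factor the denominator: (x - 7)*(x - 6)**2*(x + 1)*(x**2 + 9).
Partial-fraction decomposition: -73*(38*x + 63)/(19575*(x**2 + 9)) - 3/(1960*(x + 1)) - 3073946/(33075*(x - 6)) - 21328/(315*(x - 6)**2) + 22059/(232*(x - 7)).
Integrate each term; A/(x−a) gives A·log|x−a|; the (Bx+D)/(x²+p²) term gives a log and an atan.

22059*log(x - 7)/232 - 3073946*log(x - 6)/33075 - 3*log(x + 1)/1960 - 1387*log(x**2 + 9)/19575 - 511*atan(x/3)/6525 + 21328/(315*x - 1890) + C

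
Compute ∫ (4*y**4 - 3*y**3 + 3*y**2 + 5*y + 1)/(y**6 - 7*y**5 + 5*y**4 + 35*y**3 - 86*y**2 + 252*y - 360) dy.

371*log(y - 5)/232 - 11*log(y - 3)/6 + 21*log(y - 2)/40 - 209*log(y + 3)/1560 - 473*log(y**2 + 4)/6032 + 79*atan(y/2)/3016 + C

Factor the denominator: (y - 5)*(y - 3)*(y - 2)*(y + 3)*(y**2 + 4).
Partial-fraction decomposition: -(473*y - 158)/(3016*(y**2 + 4)) - 209/(1560*(y + 3)) + 21/(40*(y - 2)) - 11/(6*(y - 3)) + 371/(232*(y - 5)).
Integrate each term; A/(y−a) gives A·log|y−a|; the (By+D)/(y²+p²) term gives a log and an atan.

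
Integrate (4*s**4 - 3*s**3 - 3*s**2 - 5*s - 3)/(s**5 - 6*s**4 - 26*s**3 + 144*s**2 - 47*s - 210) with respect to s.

839*log(s - 7)/192 - 99*log(s - 3)/64 + log(s - 2)/7 - log(s + 1)/64 + 1411*log(s + 5)/1344 + C

Factor the denominator: (s - 7)*(s - 3)*(s - 2)*(s + 1)*(s + 5).
Partial-fraction decomposition: 1411/(1344*(s + 5)) - 1/(64*(s + 1)) + 1/(7*(s - 2)) - 99/(64*(s - 3)) + 839/(192*(s - 7)).
Integrate each term: A/(s−a) contributes A·log|s−a|.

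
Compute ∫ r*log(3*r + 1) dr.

r**2*log(3*r + 1)/2 - r**2/4 + r/6 - log(3*r + 1)/18 + C

Use integration by parts with u = log(3*r + 1), dv = r dr.
Then du = 3/(3*r + 1) dr and v = r**2/2.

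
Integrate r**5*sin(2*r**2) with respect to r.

Let u = r², du = 2r dr; rewrite as (1/2)∫ u^2·sin(2u) du.
Now integrate by parts 2 times.

-r**4*cos(2*r**2)/4 + r**2*sin(2*r**2)/4 + cos(2*r**2)/8 + C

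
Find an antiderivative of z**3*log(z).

Use integration by parts with u = log(z), dv = z**3 dz.
Then du = 1/z dz and v = z**4/4.

z**4*log(z)/4 - z**4/16 + C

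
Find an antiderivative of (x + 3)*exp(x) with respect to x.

Use integration by parts with u = x + 3, dv = exp(x) dx, so v = exp(x).
Apply parts 1 times (tabular method): alternate signs, differentiate u down to 0, integrate dv up.

(x + 2)*exp(x) + C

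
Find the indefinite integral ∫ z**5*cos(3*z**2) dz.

Let u = z², du = 2z dz; rewrite as (1/2)∫ u^2·cos(3u) du.
Now integrate by parts 2 times.

z**4*sin(3*z**2)/6 + z**2*cos(3*z**2)/9 - sin(3*z**2)/27 + C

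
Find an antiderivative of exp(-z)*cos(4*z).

Let I denote the integral. Integrate by parts with u = cos(4*z), dv = exp(-z) dz, so v = -exp(-z): I = -exp(-z)*cos(4*z) − 4·∫ exp(-z)*sin(4*z) dz.
Apply parts again with u = sin(4*z), dv = exp(-z) dz: ∫ exp(-z)*sin(4*z) dz = -exp(-z)*sin(4*z) + 4·I. Substituting back brings back I: I = 4*exp(-z)*sin(4*z) - exp(-z)*cos(4*z) − 16·I.
Solving for I: (1 + 16)·I equals the remaining terms, so I = (1/17)·(4*exp(-z)*sin(4*z) - exp(-z)*cos(4*z)).

4*exp(-z)*sin(4*z)/17 - exp(-z)*cos(4*z)/17 + C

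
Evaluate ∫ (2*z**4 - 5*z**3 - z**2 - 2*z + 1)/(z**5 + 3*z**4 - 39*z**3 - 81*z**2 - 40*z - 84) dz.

Factor the denominator: (z - 6)*(z + 2)*(z + 7)*(z**2 + 1).
Partial-fraction decomposition: -(97*z + 471)/(9250*(z**2 + 1)) + 6483/(3250*(z + 7)) - 73/(200*(z + 2)) + 1465/(3848*(z - 6)).
Integrate each term; A/(z−a) gives A·log|z−a|; the (Bz+D)/(z²+p²) term gives a log and an atan.

1465*log(z - 6)/3848 - 73*log(z + 2)/200 + 6483*log(z + 7)/3250 - 97*log(z**2 + 1)/18500 - 471*atan(z)/9250 + C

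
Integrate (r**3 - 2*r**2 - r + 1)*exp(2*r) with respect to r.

(4*r**3 - 14*r**2 + 10*r - 1)*exp(2*r)/8 + C

Use integration by parts with u = r**3 - 2*r**2 - r + 1, dv = exp(2*r) dr, so v = exp(2*r)/2.
Apply parts 3 times (tabular method): alternate signs, differentiate u down to 0, integrate dv up.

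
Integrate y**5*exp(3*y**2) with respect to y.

(9*y**4 - 6*y**2 + 2)*exp(3*y**2)/54 + C

Let u = y², du = 2y dy; rewrite as (1/2)∫ u^2·exp(3u) du.
Now integrate by parts 2 times.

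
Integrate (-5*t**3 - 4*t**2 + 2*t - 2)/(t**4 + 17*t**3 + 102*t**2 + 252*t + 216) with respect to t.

Factor the denominator: (t + 2)*(t + 3)*(t + 6)**2.
Partial-fraction decomposition: 287/(72*(t + 6)) + 461/(6*(t + 6)**2) - 91/(9*(t + 3)) + 9/(8*(t + 2)).
Integrate each term; A/(t−a) gives A·log|t−a|; A/(t−a)² gives −A/(t−a).

9*log(t + 2)/8 - 91*log(t + 3)/9 + 287*log(t + 6)/72 - 461/(6*t + 36) + C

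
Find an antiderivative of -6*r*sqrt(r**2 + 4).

Let u = r**2 + 4, so du = (2*r) dr.
Rewriting, the integral becomes -3·∫ √u du = -3·(2/3)u^(3/2).
Substituting back, u = r**2 + 4.

-2*(r**2 + 4)**(3/2) + C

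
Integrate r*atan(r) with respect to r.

Use integration by parts with u = arctan(r), dv = r dr.
Then du = 1/(r**2 + 1) dr.

r**2*atan(r)/2 - r/2 + atan(r)/2 + C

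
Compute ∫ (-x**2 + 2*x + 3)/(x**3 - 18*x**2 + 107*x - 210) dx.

-16*log(x - 7) + 21*log(x - 6) - 6*log(x - 5) + C

Factor the denominator: (x - 7)*(x - 6)*(x - 5).
Partial-fraction decomposition: -6/(x - 5) + 21/(x - 6) - 16/(x - 7).
Integrate each term: A/(x−a) contributes A·log|x−a|.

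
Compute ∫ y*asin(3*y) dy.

Use integration by parts with u = arcsin(3*y), dv = y dy.
Then du = 3/sqrt(-9*y**2 + 1) dy.

y**2*asin(3*y)/2 + y*sqrt(-9*y**2 + 1)/12 - asin(3*y)/36 + C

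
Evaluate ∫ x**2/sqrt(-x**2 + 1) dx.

-x*sqrt(-x**2 + 1)/2 + asin(x)/2 + C

Substitute x = sin(θ), so dx = cos(θ) dθ and the radical becomes sqrt(-x**2 + 1) = cos(θ) by the Pythagorean identity.
Integrate the resulting trig expression in θ, then back-substitute θ = asin(x), sin(θ) = x, cos(θ) = sqrt(-x**2 + 1) (absorbing any constant into C).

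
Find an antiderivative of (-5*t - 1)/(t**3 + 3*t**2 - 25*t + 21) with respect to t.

Factor the denominator: (t - 3)*(t - 1)*(t + 7).
Partial-fraction decomposition: 17/(40*(t + 7)) + 3/(8*(t - 1)) - 4/(5*(t - 3)).
Integrate each term: A/(t−a) contributes A·log|t−a|.

-4*log(t - 3)/5 + 3*log(t - 1)/8 + 17*log(t + 7)/40 + C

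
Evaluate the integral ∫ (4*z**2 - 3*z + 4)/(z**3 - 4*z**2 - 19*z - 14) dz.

Factor the denominator: (z - 7)*(z + 1)*(z + 2).
Partial-fraction decomposition: 26/(9*(z + 2)) - 11/(8*(z + 1)) + 179/(72*(z - 7)).
Integrate each term: A/(z−a) contributes A·log|z−a|.

179*log(z - 7)/72 - 11*log(z + 1)/8 + 26*log(z + 2)/9 + C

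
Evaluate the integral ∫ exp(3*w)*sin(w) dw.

Let I denote the integral. Integrate by parts with u = sin(w), dv = exp(3*w) dw, so v = exp(3*w)/3: I = exp(3*w)*sin(w)/3 − (1/3)·∫ exp(3*w)*cos(w) dw.
Apply parts again with u = cos(w), dv = exp(3*w) dw: ∫ exp(3*w)*cos(w) dw = exp(3*w)*cos(w)/3 + (1/3)·I. Substituting back brings back I: I = exp(3*w)*sin(w)/3 - exp(3*w)*cos(w)/9 − (1/9)·I.
Solving for I: (1 + 1/9)·I equals the remaining terms, so I = (9/10)·(exp(3*w)*sin(w)/3 - exp(3*w)*cos(w)/9).

3*exp(3*w)*sin(w)/10 - exp(3*w)*cos(w)/10 + C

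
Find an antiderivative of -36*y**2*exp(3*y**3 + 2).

Let u = 3*y**3 + 2, so du = (9*y**2) dy.
Rewriting, the integral becomes -4·∫ e^u du = -4·e^u.
Substituting back, u = 3*y**3 + 2.

-4*exp(3*y**3 + 2) + C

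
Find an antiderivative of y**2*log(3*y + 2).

y**3*log(3*y + 2)/3 - y**3/9 + y**2/9 - 4*y/27 + 8*log(3*y + 2)/81 + C

Use integration by parts with u = log(3*y + 2), dv = y**2 dy.
Then du = 3/(3*y + 2) dy and v = y**3/3.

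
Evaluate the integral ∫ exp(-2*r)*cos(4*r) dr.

exp(-2*r)*sin(4*r)/5 - exp(-2*r)*cos(4*r)/10 + C

Let I denote the integral. Integrate by parts with u = cos(4*r), dv = exp(-2*r) dr, so v = -exp(-2*r)/2: I = -exp(-2*r)*cos(4*r)/2 − 2·∫ exp(-2*r)*sin(4*r) dr.
Apply parts again with u = sin(4*r), dv = exp(-2*r) dr: ∫ exp(-2*r)*sin(4*r) dr = -exp(-2*r)*sin(4*r)/2 + 2·I. Substituting back brings back I: I = exp(-2*r)*sin(4*r) - exp(-2*r)*cos(4*r)/2 − 4·I.
Solving for I: (1 + 4)·I equals the remaining terms, so I = (1/5)·(exp(-2*r)*sin(4*r) - exp(-2*r)*cos(4*r)/2).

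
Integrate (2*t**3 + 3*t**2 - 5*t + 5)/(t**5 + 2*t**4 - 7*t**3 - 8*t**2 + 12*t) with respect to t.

5*log(t)/12 + 23*log(t - 2)/40 - 5*log(t - 1)/12 - 11*log(t + 2)/24 - 7*log(t + 3)/60 + C

Factor the denominator: t*(t - 2)*(t - 1)*(t + 2)*(t + 3).
Partial-fraction decomposition: -7/(60*(t + 3)) - 11/(24*(t + 2)) - 5/(12*(t - 1)) + 23/(40*(t - 2)) + 5/(12*t).
Integrate each term: A/(t−a) contributes A·log|t−a|.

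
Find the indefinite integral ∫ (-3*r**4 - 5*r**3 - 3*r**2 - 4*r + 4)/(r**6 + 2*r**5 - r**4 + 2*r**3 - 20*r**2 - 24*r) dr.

-log(r)/6 - 13*log(r - 2)/30 + 7*log(r + 1)/30 + 119*log(r + 3)/390 + 2*log(r**2 + 4)/65 - 32*atan(r/2)/65 + C

Factor the denominator: r*(r - 2)*(r + 1)*(r + 3)*(r**2 + 4).
Partial-fraction decomposition: 4*(r - 16)/(65*(r**2 + 4)) + 119/(390*(r + 3)) + 7/(30*(r + 1)) - 13/(30*(r - 2)) - 1/(6*r).
Integrate each term; A/(r−a) gives A·log|r−a|; the (Br+D)/(r²+p²) term gives a log and an atan.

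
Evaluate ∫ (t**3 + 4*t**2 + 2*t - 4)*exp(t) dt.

(t**3 + t**2 - 4)*exp(t) + C

Use integration by parts with u = t**3 + 4*t**2 + 2*t - 4, dv = exp(t) dt, so v = exp(t).
Apply parts 3 times (tabular method): alternate signs, differentiate u down to 0, integrate dv up.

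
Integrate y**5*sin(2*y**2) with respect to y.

Let u = y², du = 2y dy; rewrite as (1/2)∫ u^2·sin(2u) du.
Now integrate by parts 2 times.

-y**4*cos(2*y**2)/4 + y**2*sin(2*y**2)/4 + cos(2*y**2)/8 + C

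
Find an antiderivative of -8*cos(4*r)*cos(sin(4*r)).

-2*sin(sin(4*r)) + C

Let u = sin(4*r), so du = (4*cos(4*r)) dr.
Rewriting, the integral becomes -2·∫ cos(u) du = -2·sin(u).
Substituting back, u = sin(4*r).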